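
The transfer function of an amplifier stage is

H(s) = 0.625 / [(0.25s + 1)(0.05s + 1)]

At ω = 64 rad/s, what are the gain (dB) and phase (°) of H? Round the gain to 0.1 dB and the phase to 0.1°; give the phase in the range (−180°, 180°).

At ω = 64 rad/s:
pole (1 + j64·0.25) = 1 + j16 → |·| ≈ 16.031, ∠ ≈ 86.42°
pole (1 + j64·0.05) = 1 + j3.2 → |·| ≈ 3.3526, ∠ ≈ 72.65°
|H| = 0.625 · 1 / (16.031 · 3.3526) ≈ 0.011629
Gain = 20 log₁₀(0.011629) ≈ -38.69 dB
∠H = (0°) − (86.42° + 72.65°) = -159.07°

-38.7 dB, -159.1°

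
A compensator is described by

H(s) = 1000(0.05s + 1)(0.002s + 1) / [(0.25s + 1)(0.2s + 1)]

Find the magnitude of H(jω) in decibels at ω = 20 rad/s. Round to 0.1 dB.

36.6 dB

At ω = 20 rad/s:
zero (1 + j20·0.05) = 1 + j1 → |·| ≈ 1.4142, ∠ ≈ 45.00°
zero (1 + j20·0.002) = 1 + j0.04 → |·| ≈ 1.0008, ∠ ≈ 2.29°
pole (1 + j20·0.25) = 1 + j5 → |·| ≈ 5.099, ∠ ≈ 78.69°
pole (1 + j20·0.2) = 1 + j4 → |·| ≈ 4.1231, ∠ ≈ 75.96°
|H| = 1000 · 1.4142 · 1.0008 / (5.099 · 4.1231) ≈ 67.321
Gain = 20 log₁₀(67.321) ≈ 36.56 dB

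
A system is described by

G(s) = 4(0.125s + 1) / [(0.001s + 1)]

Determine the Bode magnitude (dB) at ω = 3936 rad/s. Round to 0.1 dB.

53.7 dB

At ω = 3936 rad/s:
zero (1 + j3936·0.125) = 1 + j492 → |·| ≈ 492, ∠ ≈ 89.88°
pole (1 + j3936·0.001) = 1 + j3.936 → |·| ≈ 4.061, ∠ ≈ 75.74°
|G| = 4 · 492 / (4.061) ≈ 484.61
Gain = 20 log₁₀(484.61) ≈ 53.71 dB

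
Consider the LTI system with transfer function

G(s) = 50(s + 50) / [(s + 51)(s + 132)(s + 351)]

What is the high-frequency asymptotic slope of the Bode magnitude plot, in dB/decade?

Each pole contributes −20 dB/decade at high frequency; each zero contributes +20 dB/decade.
Net: 1 zero(s) − 3 pole(s) → -40 dB/decade.

-40 dB/decade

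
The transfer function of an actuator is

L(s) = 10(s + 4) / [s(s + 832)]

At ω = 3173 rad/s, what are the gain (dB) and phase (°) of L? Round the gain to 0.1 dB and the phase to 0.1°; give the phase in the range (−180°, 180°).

At s = jω = j3173:
zero (s+4): 4 + j3173 → |·| = √(4²+3173²) = √10067945 ≈ 3173, ∠ = arctan(3173/4) ≈ 89.93°
pole (s+832): 832 + j3173 → |·| = √(832²+3173²) = √10760153 ≈ 3280.3, ∠ = arctan(3173/832) ≈ 75.31°
pole at origin: |s| = 3173, ∠ = 90.00° (in denominator)
|L| = 10 · 3173 / 1.0408e+07 ≈ 0.0030486
Gain = 20 log₁₀(0.0030486) ≈ -50.32 dB
∠L = 89.93° − 165.31° = -75.38°

-50.3 dB, -75.4°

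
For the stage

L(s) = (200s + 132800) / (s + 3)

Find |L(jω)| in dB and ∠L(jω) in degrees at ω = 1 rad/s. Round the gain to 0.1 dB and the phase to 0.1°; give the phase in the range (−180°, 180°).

92.5 dB, -18.3°

Substitute s = j1:
Numerator: 200(j1) + 132800 = 132800 + j200
Denominator: (j1) + 3 = 3 + j1
|N| = √(132800² + 200²) ≈ 1.328e+05, ∠N ≈ 0.09°
|D| = √(3² + 1²) ≈ 3.1623, ∠D ≈ 18.43°
|L| = 1.328e+05 / 3.1623 ≈ 41995
Gain = 20 log₁₀(41995) ≈ 92.46 dB
∠L = 0.09° − 18.43° = -18.34°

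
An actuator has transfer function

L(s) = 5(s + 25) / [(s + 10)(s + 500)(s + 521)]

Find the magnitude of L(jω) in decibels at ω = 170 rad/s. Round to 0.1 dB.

At s = jω = j170:
zero (s+25): 25 + j170 → |·| = √(25²+170²) = √29525 ≈ 171.83, ∠ = arctan(170/25) ≈ 81.63°
pole (s+10): 10 + j170 → |·| = √(10²+170²) = √29000 ≈ 170.29, ∠ = arctan(170/10) ≈ 86.63°
pole (s+500): 500 + j170 → |·| = √(500²+170²) = √278900 ≈ 528.11, ∠ = arctan(170/500) ≈ 18.78°
pole (s+521): 521 + j170 → |·| = √(521²+170²) = √300341 ≈ 548.03, ∠ = arctan(170/521) ≈ 18.07°
|L| = 5 · 171.83 / 4.9285e+07 ≈ 1.7432e-05
Gain = 20 log₁₀(1.7432e-05) ≈ -95.17 dB

-95.2 dB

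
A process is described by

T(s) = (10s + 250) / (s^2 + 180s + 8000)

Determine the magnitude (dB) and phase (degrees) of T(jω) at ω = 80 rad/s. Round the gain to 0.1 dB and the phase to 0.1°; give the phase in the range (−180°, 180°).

-24.8 dB, -11.0°

Substitute s = j80:
Numerator: 10(j80) + 250 = 250 + j800
Denominator: (j80)^2 + 180(j80) + 8000 = 1600 + j14400
|N| = √(250² + 800²) ≈ 838.15, ∠N ≈ 72.65°
|D| = √(1600² + 14400²) ≈ 14489, ∠D ≈ 83.66°
|T| = 838.15 / 14489 ≈ 0.057847
Gain = 20 log₁₀(0.057847) ≈ -24.75 dB
∠T = 72.65° − 83.66° = -11.01°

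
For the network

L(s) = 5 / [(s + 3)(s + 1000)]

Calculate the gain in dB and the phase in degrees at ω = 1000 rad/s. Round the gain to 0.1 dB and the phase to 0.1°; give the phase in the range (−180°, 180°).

At s = jω = j1000:
pole (s+3): 3 + j1000 → |·| = √(3²+1000²) = √1000009 ≈ 1000, ∠ = arctan(1000/3) ≈ 89.83°
pole (s+1000): 1000 + j1000 → |·| = √(1000²+1000²) = √2000000 ≈ 1414.2, ∠ = arctan(1000/1000) ≈ 45.00°
|L| = 5 / 1.4142e+06 ≈ 3.5356e-06
Gain = 20 log₁₀(3.5356e-06) ≈ -109.03 dB
∠L = 0.00° − 134.83° = -134.83°

-109.0 dB, -134.8°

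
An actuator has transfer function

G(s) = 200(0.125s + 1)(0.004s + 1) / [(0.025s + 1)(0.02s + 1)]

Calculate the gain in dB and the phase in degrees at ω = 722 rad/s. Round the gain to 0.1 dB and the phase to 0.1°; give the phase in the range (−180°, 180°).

At ω = 722 rad/s:
zero (1 + j722·0.125) = 1 + j90.25 → |·| ≈ 90.256, ∠ ≈ 89.37°
zero (1 + j722·0.004) = 1 + j2.888 → |·| ≈ 3.0562, ∠ ≈ 70.90°
pole (1 + j722·0.025) = 1 + j18.05 → |·| ≈ 18.078, ∠ ≈ 86.83°
pole (1 + j722·0.02) = 1 + j14.44 → |·| ≈ 14.475, ∠ ≈ 86.04°
|G| = 200 · 90.256 · 3.0562 / (18.078 · 14.475) ≈ 210.82
Gain = 20 log₁₀(210.82) ≈ 46.48 dB
∠G = (89.37° + 70.90°) − (86.83° + 86.04°) = -12.60°

46.5 dB, -12.6°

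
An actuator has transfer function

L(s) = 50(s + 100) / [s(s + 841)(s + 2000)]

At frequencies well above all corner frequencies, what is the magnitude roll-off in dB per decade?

-40 dB/decade

Each pole contributes −20 dB/decade at high frequency; each zero contributes +20 dB/decade.
Net: 1 zero(s) − 3 pole(s) → -40 dB/decade.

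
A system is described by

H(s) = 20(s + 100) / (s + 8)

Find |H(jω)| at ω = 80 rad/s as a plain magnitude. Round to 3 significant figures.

31.9

At s = jω = j80:
zero (s+100): 100 + j80 → |·| = √(100²+80²) = √16400 ≈ 128.06, ∠ = arctan(80/100) ≈ 38.66°
pole (s+8): 8 + j80 → |·| = √(8²+80²) = √6464 ≈ 80.399, ∠ = arctan(80/8) ≈ 84.29°
|H| = 20 · 128.06 / 80.399 ≈ 31.856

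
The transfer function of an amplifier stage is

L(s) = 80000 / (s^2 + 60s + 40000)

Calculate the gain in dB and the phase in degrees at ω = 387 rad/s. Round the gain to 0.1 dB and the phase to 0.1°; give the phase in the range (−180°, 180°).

-2.9 dB, -168.1°

At s = jω = j387:
quadratic: (j387)² + 60·j387 + 40000 = -109769 + j23220 → |·| ≈ 1.122e+05, ∠ ≈ 168.06°
|L| = 80000 / 1.122e+05 ≈ 0.71301
Gain = 20 log₁₀(0.71301) ≈ -2.94 dB
∠L = 0.00° − 168.06° = -168.06°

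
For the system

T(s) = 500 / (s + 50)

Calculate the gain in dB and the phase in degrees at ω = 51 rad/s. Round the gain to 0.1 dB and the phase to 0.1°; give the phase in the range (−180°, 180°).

16.9 dB, -45.6°

Substitute s = j51:
Numerator: 500 = 500 + j0
Denominator: (j51) + 50 = 50 + j51
|N| = √(500² + 0²) ≈ 500, ∠N ≈ 0.00°
|D| = √(50² + 51²) ≈ 71.421, ∠D ≈ 45.57°
|T| = 500 / 71.421 ≈ 7.0007
Gain = 20 log₁₀(7.0007) ≈ 16.90 dB
∠T = 0.00° − 45.57° = -45.57°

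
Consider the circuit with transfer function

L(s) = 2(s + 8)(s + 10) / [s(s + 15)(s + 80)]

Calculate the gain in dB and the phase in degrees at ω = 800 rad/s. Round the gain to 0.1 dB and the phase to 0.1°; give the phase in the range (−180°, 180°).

At s = jω = j800:
zero (s+8): 8 + j800 → |·| = √(8²+800²) = √640064 ≈ 800.04, ∠ = arctan(800/8) ≈ 89.43°
zero (s+10): 10 + j800 → |·| = √(10²+800²) = √640100 ≈ 800.06, ∠ = arctan(800/10) ≈ 89.28°
pole (s+15): 15 + j800 → |·| = √(15²+800²) = √640225 ≈ 800.14, ∠ = arctan(800/15) ≈ 88.93°
pole (s+80): 80 + j800 → |·| = √(80²+800²) = √646400 ≈ 803.99, ∠ = arctan(800/80) ≈ 84.29°
pole at origin: |s| = 800, ∠ = 90.00° (in denominator)
|L| = 2 · 6.4008e+05 / 5.1464e+08 ≈ 0.0024875
Gain = 20 log₁₀(0.0024875) ≈ -52.08 dB
∠L = 178.71° − 263.22° = -84.51°

-52.1 dB, -84.5°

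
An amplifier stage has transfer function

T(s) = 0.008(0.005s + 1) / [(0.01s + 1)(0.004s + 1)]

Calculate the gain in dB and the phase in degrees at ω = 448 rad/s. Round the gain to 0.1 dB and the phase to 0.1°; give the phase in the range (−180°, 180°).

At ω = 448 rad/s:
zero (1 + j448·0.005) = 1 + j2.24 → |·| ≈ 2.4531, ∠ ≈ 65.94°
pole (1 + j448·0.01) = 1 + j4.48 → |·| ≈ 4.5903, ∠ ≈ 77.42°
pole (1 + j448·0.004) = 1 + j1.792 → |·| ≈ 2.0521, ∠ ≈ 60.84°
|T| = 0.008 · 2.4531 / (4.5903 · 2.0521) ≈ 0.0020834
Gain = 20 log₁₀(0.0020834) ≈ -53.62 dB
∠T = (65.94°) − (77.42° + 60.84°) = -72.32°

-53.6 dB, -72.3°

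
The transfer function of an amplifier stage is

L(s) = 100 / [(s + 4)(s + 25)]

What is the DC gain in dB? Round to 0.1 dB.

0.0 dB

L(0) = 100 / (4·25) = 1
20 log₁₀(1) ≈ 0.00 dB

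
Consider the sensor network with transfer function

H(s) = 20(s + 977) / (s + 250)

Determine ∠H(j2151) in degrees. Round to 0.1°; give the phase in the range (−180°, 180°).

At s = jω = j2151:
zero (s+977): 977 + j2151 → |·| = √(977²+2151²) = √5581330 ≈ 2362.5, ∠ = arctan(2151/977) ≈ 65.57°
pole (s+250): 250 + j2151 → |·| = √(250²+2151²) = √4689301 ≈ 2165.5, ∠ = arctan(2151/250) ≈ 83.37°
∠H = 65.57° − 83.37° = -17.80°

-17.8°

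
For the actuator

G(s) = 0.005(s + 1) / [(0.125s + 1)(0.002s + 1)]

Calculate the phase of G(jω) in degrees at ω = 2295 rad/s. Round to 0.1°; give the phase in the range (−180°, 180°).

At ω = 2295 rad/s:
zero (1 + j2295·1) = 1 + j2295 → |·| ≈ 2295, ∠ ≈ 89.98°
pole (1 + j2295·0.125) = 1 + j286.875 → |·| ≈ 286.88, ∠ ≈ 89.80°
pole (1 + j2295·0.002) = 1 + j4.59 → |·| ≈ 4.6977, ∠ ≈ 77.71°
∠G = (89.98°) − (89.80° + 77.71°) = -77.53°

-77.5°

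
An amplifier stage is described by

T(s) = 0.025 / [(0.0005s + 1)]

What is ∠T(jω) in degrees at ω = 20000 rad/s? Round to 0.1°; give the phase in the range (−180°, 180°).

At ω = 20000 rad/s:
pole (1 + j20000·0.0005) = 1 + j10 → |·| ≈ 10.05, ∠ ≈ 84.29°
∠T = (0°) − (84.29°) = -84.29°

-84.3°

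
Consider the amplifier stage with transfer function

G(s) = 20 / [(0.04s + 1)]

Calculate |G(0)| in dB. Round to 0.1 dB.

G(0) = 20 · 1 / 1 = 20
20 log₁₀(20) ≈ 26.02 dB

26.0 dB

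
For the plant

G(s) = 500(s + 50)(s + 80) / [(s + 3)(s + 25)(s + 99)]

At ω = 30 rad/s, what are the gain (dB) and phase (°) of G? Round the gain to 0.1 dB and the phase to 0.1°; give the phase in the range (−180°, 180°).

26.2 dB, -99.8°

At s = jω = j30:
zero (s+50): 50 + j30 → |·| = √(50²+30²) = √3400 ≈ 58.31, ∠ = arctan(30/50) ≈ 30.96°
zero (s+80): 80 + j30 → |·| = √(80²+30²) = √7300 ≈ 85.44, ∠ = arctan(30/80) ≈ 20.56°
pole (s+3): 3 + j30 → |·| = √(3²+30²) = √909 ≈ 30.15, ∠ = arctan(30/3) ≈ 84.29°
pole (s+25): 25 + j30 → |·| = √(25²+30²) = √1525 ≈ 39.051, ∠ = arctan(30/25) ≈ 50.19°
pole (s+99): 99 + j30 → |·| = √(99²+30²) = √10701 ≈ 103.45, ∠ = arctan(30/99) ≈ 16.86°
|G| = 500 · 4982 / 1.218e+05 ≈ 20.452
Gain = 20 log₁₀(20.452) ≈ 26.21 dB
∠G = 51.52° − 151.34° = -99.82°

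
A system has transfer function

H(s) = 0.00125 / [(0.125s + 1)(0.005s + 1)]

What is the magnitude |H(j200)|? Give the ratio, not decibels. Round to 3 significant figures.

3.53e-05

At ω = 200 rad/s:
pole (1 + j200·0.125) = 1 + j25 → |·| ≈ 25.02, ∠ ≈ 87.71°
pole (1 + j200·0.005) = 1 + j1 → |·| ≈ 1.4142, ∠ ≈ 45.00°
|H| = 0.00125 · 1 / (25.02 · 1.4142) ≈ 3.5327e-05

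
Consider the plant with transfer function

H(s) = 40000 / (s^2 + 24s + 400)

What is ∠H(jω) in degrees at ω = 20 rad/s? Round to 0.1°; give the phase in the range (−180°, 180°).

-90.0°

At s = jω = j20:
quadratic: (j20)² + 24·j20 + 400 = 0 + j480 → |·| ≈ 480, ∠ ≈ 90.00°
∠H = 0.00° − 90.00° = -90.00°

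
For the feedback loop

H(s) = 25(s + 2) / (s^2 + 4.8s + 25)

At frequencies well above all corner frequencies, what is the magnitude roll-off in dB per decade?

-20 dB/decade

Each pole contributes −20 dB/decade at high frequency; each zero contributes +20 dB/decade.
Net: 1 zero(s) − 2 pole(s) → -20 dB/decade.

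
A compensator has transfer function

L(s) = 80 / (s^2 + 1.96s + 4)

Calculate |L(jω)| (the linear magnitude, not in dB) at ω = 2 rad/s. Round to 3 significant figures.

20.4

At s = jω = j2:
quadratic: (j2)² + 1.96·j2 + 4 = 0 + j3.92 → |·| ≈ 3.92, ∠ ≈ 90.00°
|L| = 80 / 3.92 ≈ 20.408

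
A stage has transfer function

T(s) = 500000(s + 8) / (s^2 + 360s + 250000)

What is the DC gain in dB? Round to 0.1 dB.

T(0) = 500000·8 / 250000 = 16
20 log₁₀(16) ≈ 24.08 dB

24.1 dB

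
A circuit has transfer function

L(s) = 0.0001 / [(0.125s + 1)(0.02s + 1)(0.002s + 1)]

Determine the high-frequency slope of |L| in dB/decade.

-60 dB/decade

Each pole contributes −20 dB/decade at high frequency; each zero contributes +20 dB/decade.
Net: 0 zero(s) − 3 pole(s) → -60 dB/decade.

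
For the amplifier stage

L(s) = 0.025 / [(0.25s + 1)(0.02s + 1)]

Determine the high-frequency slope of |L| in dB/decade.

-40 dB/decade

Each pole contributes −20 dB/decade at high frequency; each zero contributes +20 dB/decade.
Net: 0 zero(s) − 2 pole(s) → -40 dB/decade.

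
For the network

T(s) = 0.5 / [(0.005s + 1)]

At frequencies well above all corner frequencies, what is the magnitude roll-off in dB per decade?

Each pole contributes −20 dB/decade at high frequency; each zero contributes +20 dB/decade.
Net: 0 zero(s) − 1 pole(s) → -20 dB/decade.

-20 dB/decade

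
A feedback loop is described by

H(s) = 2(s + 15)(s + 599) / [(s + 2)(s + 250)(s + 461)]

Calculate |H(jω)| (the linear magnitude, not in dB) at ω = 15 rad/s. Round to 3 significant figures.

At s = jω = j15:
zero (s+15): 15 + j15 → |·| = √(15²+15²) = √450 ≈ 21.213, ∠ = arctan(15/15) ≈ 45.00°
zero (s+599): 599 + j15 → |·| = √(599²+15²) = √359026 ≈ 599.19, ∠ = arctan(15/599) ≈ 1.43°
pole (s+2): 2 + j15 → |·| = √(2²+15²) = √229 ≈ 15.133, ∠ = arctan(15/2) ≈ 82.41°
pole (s+250): 250 + j15 → |·| = √(250²+15²) = √62725 ≈ 250.45, ∠ = arctan(15/250) ≈ 3.43°
pole (s+461): 461 + j15 → |·| = √(461²+15²) = √212746 ≈ 461.24, ∠ = arctan(15/461) ≈ 1.86°
|H| = 2 · 12711 / 1.7481e+06 ≈ 0.014543

0.0145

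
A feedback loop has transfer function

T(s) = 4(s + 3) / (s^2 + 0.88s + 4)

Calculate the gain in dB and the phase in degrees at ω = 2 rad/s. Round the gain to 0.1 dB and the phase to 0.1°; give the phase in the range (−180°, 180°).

18.3 dB, -56.3°

At s = jω = j2:
zero (s+3): 3 + j2 → |·| = √(3²+2²) = √13 ≈ 3.6056, ∠ = arctan(2/3) ≈ 33.69°
quadratic: (j2)² + 0.88·j2 + 4 = 0 + j1.76 → |·| ≈ 1.76, ∠ ≈ 90.00°
|T| = 4 · 3.6056 / 1.76 ≈ 8.1945
Gain = 20 log₁₀(8.1945) ≈ 18.27 dB
∠T = 33.69° − 90.00° = -56.31°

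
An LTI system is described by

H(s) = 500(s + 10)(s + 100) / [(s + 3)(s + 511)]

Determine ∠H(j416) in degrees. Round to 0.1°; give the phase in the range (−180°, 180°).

36.4°

At s = jω = j416:
zero (s+10): 10 + j416 → |·| = √(10²+416²) = √173156 ≈ 416.12, ∠ = arctan(416/10) ≈ 88.62°
zero (s+100): 100 + j416 → |·| = √(100²+416²) = √183056 ≈ 427.85, ∠ = arctan(416/100) ≈ 76.48°
pole (s+3): 3 + j416 → |·| = √(3²+416²) = √173065 ≈ 416.01, ∠ = arctan(416/3) ≈ 89.59°
pole (s+511): 511 + j416 → |·| = √(511²+416²) = √434177 ≈ 658.92, ∠ = arctan(416/511) ≈ 39.15°
∠H = 165.10° − 128.74° = 36.36°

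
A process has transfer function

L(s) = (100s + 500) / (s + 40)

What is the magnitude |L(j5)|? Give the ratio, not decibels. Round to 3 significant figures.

17.5

Substitute s = j5:
Numerator: 100(j5) + 500 = 500 + j500
Denominator: (j5) + 40 = 40 + j5
|N| = √(500² + 500²) ≈ 707.11, ∠N ≈ 45.00°
|D| = √(40² + 5²) ≈ 40.311, ∠D ≈ 7.13°
|L| = 707.11 / 40.311 ≈ 17.541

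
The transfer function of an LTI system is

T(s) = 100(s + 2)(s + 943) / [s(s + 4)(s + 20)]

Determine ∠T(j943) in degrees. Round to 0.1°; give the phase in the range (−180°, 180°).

At s = jω = j943:
zero (s+2): 2 + j943 → |·| = √(2²+943²) = √889253 ≈ 943, ∠ = arctan(943/2) ≈ 89.88°
zero (s+943): 943 + j943 → |·| = √(943²+943²) = √1778498 ≈ 1333.6, ∠ = arctan(943/943) ≈ 45.00°
pole (s+4): 4 + j943 → |·| = √(4²+943²) = √889265 ≈ 943.01, ∠ = arctan(943/4) ≈ 89.76°
pole (s+20): 20 + j943 → |·| = √(20²+943²) = √889649 ≈ 943.21, ∠ = arctan(943/20) ≈ 88.79°
pole at origin: |s| = 943, ∠ = 90.00° (in denominator)
∠T = 134.88° − 268.55° = -133.67°

-133.7°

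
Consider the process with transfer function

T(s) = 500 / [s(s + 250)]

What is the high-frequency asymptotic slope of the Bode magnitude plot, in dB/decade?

Each pole contributes −20 dB/decade at high frequency; each zero contributes +20 dB/decade.
Net: 0 zero(s) − 2 pole(s) → -40 dB/decade.

-40 dB/decade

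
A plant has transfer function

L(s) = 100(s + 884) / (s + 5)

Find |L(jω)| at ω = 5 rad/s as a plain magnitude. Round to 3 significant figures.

1.25e+04

At s = jω = j5:
zero (s+884): 884 + j5 → |·| = √(884²+5²) = √781481 ≈ 884.01, ∠ = arctan(5/884) ≈ 0.32°
pole (s+5): 5 + j5 → |·| = √(5²+5²) = √50 ≈ 7.0711, ∠ = arctan(5/5) ≈ 45.00°
|L| = 100 · 884.01 / 7.0711 ≈ 12502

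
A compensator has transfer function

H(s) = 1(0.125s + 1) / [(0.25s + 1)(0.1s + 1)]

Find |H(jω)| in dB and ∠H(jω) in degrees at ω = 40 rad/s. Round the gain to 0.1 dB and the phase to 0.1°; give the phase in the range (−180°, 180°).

At ω = 40 rad/s:
zero (1 + j40·0.125) = 1 + j5 → |·| ≈ 5.099, ∠ ≈ 78.69°
pole (1 + j40·0.25) = 1 + j10 → |·| ≈ 10.05, ∠ ≈ 84.29°
pole (1 + j40·0.1) = 1 + j4 → |·| ≈ 4.1231, ∠ ≈ 75.96°
|H| = 1 · 5.099 / (10.05 · 4.1231) ≈ 0.12305
Gain = 20 log₁₀(0.12305) ≈ -18.20 dB
∠H = (78.69°) − (84.29° + 75.96°) = -81.56°

-18.2 dB, -81.6°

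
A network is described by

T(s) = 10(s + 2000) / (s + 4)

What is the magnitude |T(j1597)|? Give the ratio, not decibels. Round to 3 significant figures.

16.0

At s = jω = j1597:
zero (s+2000): 2000 + j1597 → |·| = √(2000²+1597²) = √6550409 ≈ 2559.4, ∠ = arctan(1597/2000) ≈ 38.61°
pole (s+4): 4 + j1597 → |·| = √(4²+1597²) = √2550425 ≈ 1597, ∠ = arctan(1597/4) ≈ 89.86°
|T| = 10 · 2559.4 / 1597 ≈ 16.026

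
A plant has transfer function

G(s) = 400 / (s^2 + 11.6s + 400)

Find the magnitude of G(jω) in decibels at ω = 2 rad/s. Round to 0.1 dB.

0.1 dB

At s = jω = j2:
quadratic: (j2)² + 11.6·j2 + 400 = 396 + j23.2 → |·| ≈ 396.68, ∠ ≈ 3.35°
|G| = 400 / 396.68 ≈ 1.0084
Gain = 20 log₁₀(1.0084) ≈ 0.07 dB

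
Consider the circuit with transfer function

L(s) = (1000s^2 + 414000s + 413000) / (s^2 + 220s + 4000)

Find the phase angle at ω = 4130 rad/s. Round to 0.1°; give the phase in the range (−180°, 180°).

Substitute s = j4130:
Numerator: 1000(j4130)^2 + 414000(j4130) + 413000 = -17056487000 + j1709820000
Denominator: (j4130)^2 + 220(j4130) + 4000 = -17052900 + j908600
|N| = √(17056487000² + 1709820000²) ≈ 1.7142e+10, ∠N ≈ 174.28°
|D| = √(17052900² + 908600²) ≈ 1.7077e+07, ∠D ≈ 176.95°
∠L = 174.28° − 176.95° = -2.67°

-2.7°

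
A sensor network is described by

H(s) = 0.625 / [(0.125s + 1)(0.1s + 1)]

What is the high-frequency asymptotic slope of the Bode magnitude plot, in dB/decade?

Each pole contributes −20 dB/decade at high frequency; each zero contributes +20 dB/decade.
Net: 0 zero(s) − 2 pole(s) → -40 dB/decade.

-40 dB/decade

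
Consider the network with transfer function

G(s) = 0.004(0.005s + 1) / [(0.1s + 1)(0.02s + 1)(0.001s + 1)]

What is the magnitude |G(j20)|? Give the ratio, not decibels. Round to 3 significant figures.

0.00167

At ω = 20 rad/s:
zero (1 + j20·0.005) = 1 + j0.1 → |·| ≈ 1.005, ∠ ≈ 5.71°
pole (1 + j20·0.1) = 1 + j2 → |·| ≈ 2.2361, ∠ ≈ 63.43°
pole (1 + j20·0.02) = 1 + j0.4 → |·| ≈ 1.077, ∠ ≈ 21.80°
pole (1 + j20·0.001) = 1 + j0.02 → |·| ≈ 1.0002, ∠ ≈ 1.15°
|G| = 0.004 · 1.005 / (2.2361 · 1.077 · 1.0002) ≈ 0.0016689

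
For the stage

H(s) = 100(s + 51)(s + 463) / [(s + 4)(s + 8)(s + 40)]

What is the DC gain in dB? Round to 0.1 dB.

H(0) = 100·51·463 / (4·8·40) ≈ 1844.8
20 log₁₀(1844.8) ≈ 65.32 dB

65.3 dB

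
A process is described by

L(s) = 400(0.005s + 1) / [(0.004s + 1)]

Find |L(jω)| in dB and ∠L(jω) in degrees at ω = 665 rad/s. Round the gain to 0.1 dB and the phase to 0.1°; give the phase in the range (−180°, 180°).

53.8 dB, 3.9°

At ω = 665 rad/s:
zero (1 + j665·0.005) = 1 + j3.325 → |·| ≈ 3.4721, ∠ ≈ 73.26°
pole (1 + j665·0.004) = 1 + j2.66 → |·| ≈ 2.8418, ∠ ≈ 69.40°
|L| = 400 · 3.4721 / (2.8418) ≈ 488.72
Gain = 20 log₁₀(488.72) ≈ 53.78 dB
∠L = (73.26°) − (69.40°) = 3.86°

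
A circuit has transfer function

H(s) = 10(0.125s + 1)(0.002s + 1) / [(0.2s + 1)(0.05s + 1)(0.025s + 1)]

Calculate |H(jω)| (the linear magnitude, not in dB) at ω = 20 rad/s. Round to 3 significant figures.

4.13

At ω = 20 rad/s:
zero (1 + j20·0.125) = 1 + j2.5 → |·| ≈ 2.6926, ∠ ≈ 68.20°
zero (1 + j20·0.002) = 1 + j0.04 → |·| ≈ 1.0008, ∠ ≈ 2.29°
pole (1 + j20·0.2) = 1 + j4 → |·| ≈ 4.1231, ∠ ≈ 75.96°
pole (1 + j20·0.05) = 1 + j1 → |·| ≈ 1.4142, ∠ ≈ 45.00°
pole (1 + j20·0.025) = 1 + j0.5 → |·| ≈ 1.118, ∠ ≈ 26.57°
|H| = 10 · 2.6926 · 1.0008 / (4.1231 · 1.4142 · 1.118) ≈ 4.1337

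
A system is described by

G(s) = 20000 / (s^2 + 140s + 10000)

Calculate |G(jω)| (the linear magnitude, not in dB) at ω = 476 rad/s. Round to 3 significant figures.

At s = jω = j476:
quadratic: (j476)² + 140·j476 + 10000 = -216576 + j66640 → |·| ≈ 2.266e+05, ∠ ≈ 162.90°
|G| = 20000 / 2.266e+05 ≈ 0.088261

0.0883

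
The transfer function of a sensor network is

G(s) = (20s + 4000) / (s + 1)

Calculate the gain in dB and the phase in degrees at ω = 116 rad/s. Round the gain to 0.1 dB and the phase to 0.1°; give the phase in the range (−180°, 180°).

32.0 dB, -59.4°

Substitute s = j116:
Numerator: 20(j116) + 4000 = 4000 + j2320
Denominator: (j116) + 1 = 1 + j116
|N| = √(4000² + 2320²) ≈ 4624.1, ∠N ≈ 30.11°
|D| = √(1² + 116²) ≈ 116, ∠D ≈ 89.51°
|G| = 4624.1 / 116 ≈ 39.863
Gain = 20 log₁₀(39.863) ≈ 32.01 dB
∠G = 30.11° − 89.51° = -59.40°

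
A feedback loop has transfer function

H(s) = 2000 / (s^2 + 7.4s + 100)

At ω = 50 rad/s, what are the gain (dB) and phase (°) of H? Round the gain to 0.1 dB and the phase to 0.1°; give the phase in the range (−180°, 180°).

At s = jω = j50:
quadratic: (j50)² + 7.4·j50 + 100 = -2400 + j370 → |·| ≈ 2428.4, ∠ ≈ 171.24°
|H| = 2000 / 2428.4 ≈ 0.82359
Gain = 20 log₁₀(0.82359) ≈ -1.69 dB
∠H = 0.00° − 171.24° = -171.24°

-1.7 dB, -171.2°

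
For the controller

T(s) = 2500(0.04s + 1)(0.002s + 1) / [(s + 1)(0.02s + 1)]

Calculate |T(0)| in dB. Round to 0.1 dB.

T(0) = 2500 · 1 / 1 = 2500
20 log₁₀(2500) ≈ 67.96 dB

68.0 dB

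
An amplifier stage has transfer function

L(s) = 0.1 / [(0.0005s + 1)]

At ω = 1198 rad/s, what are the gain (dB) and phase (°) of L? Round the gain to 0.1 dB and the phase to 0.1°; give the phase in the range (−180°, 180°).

At ω = 1198 rad/s:
pole (1 + j1198·0.0005) = 1 + j0.599 → |·| ≈ 1.1657, ∠ ≈ 30.92°
|L| = 0.1 · 1 / (1.1657) ≈ 0.085785
Gain = 20 log₁₀(0.085785) ≈ -21.33 dB
∠L = (0°) − (30.92°) = -30.92°

-21.3 dB, -30.9°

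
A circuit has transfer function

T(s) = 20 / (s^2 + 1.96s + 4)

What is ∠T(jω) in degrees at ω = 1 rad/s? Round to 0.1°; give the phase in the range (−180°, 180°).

At s = jω = j1:
quadratic: (j1)² + 1.96·j1 + 4 = 3 + j1.96 → |·| ≈ 3.5835, ∠ ≈ 33.16°
∠T = 0.00° − 33.16° = -33.16°

-33.2°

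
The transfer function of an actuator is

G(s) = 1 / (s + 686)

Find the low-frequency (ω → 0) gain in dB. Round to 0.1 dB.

-56.7 dB

G(0) = 1 / (686) ≈ 0.0014577
20 log₁₀(0.0014577) ≈ -56.73 dB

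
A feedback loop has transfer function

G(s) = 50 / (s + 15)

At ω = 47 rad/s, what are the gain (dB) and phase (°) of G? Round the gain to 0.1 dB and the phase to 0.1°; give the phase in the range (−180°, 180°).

0.1 dB, -72.3°

At s = jω = j47:
pole (s+15): 15 + j47 → |·| = √(15²+47²) = √2434 ≈ 49.336, ∠ = arctan(47/15) ≈ 72.30°
|G| = 50 / 49.336 ≈ 1.0135
Gain = 20 log₁₀(1.0135) ≈ 0.12 dB
∠G = 0.00° − 72.30° = -72.30°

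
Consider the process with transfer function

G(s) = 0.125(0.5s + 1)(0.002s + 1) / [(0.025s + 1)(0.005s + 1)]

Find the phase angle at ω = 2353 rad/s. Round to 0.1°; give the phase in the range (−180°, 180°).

-6.2°

At ω = 2353 rad/s:
zero (1 + j2353·0.5) = 1 + j1176.5 → |·| ≈ 1176.5, ∠ ≈ 89.95°
zero (1 + j2353·0.002) = 1 + j4.706 → |·| ≈ 4.8111, ∠ ≈ 78.00°
pole (1 + j2353·0.025) = 1 + j58.825 → |·| ≈ 58.833, ∠ ≈ 89.03°
pole (1 + j2353·0.005) = 1 + j11.765 → |·| ≈ 11.807, ∠ ≈ 85.14°
∠G = (89.95° + 78.00°) − (89.03° + 85.14°) = -6.22°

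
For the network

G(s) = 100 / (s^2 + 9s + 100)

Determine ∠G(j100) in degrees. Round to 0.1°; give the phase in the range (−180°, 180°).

At s = jω = j100:
quadratic: (j100)² + 9·j100 + 100 = -9900 + j900 → |·| ≈ 9940.8, ∠ ≈ 174.81°
∠G = 0.00° − 174.81° = -174.81°

-174.8°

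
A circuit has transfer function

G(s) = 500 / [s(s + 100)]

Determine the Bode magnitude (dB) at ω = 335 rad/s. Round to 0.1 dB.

At s = jω = j335:
pole (s+100): 100 + j335 → |·| = √(100²+335²) = √122225 ≈ 349.61, ∠ = arctan(335/100) ≈ 73.38°
pole at origin: |s| = 335, ∠ = 90.00° (in denominator)
|G| = 500 / 1.1712e+05 ≈ 0.0042691
Gain = 20 log₁₀(0.0042691) ≈ -47.39 dB

-47.4 dB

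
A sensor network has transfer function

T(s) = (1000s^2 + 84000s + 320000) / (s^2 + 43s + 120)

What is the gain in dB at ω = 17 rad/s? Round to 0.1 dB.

Substitute s = j17:
Numerator: 1000(j17)^2 + 84000(j17) + 320000 = 31000 + j1428000
Denominator: (j17)^2 + 43(j17) + 120 = -169 + j731
|N| = √(31000² + 1428000²) ≈ 1.4283e+06, ∠N ≈ 88.76°
|D| = √(169² + 731²) ≈ 750.28, ∠D ≈ 103.02°
|T| = 1.4283e+06 / 750.28 ≈ 1903.7
Gain = 20 log₁₀(1903.7) ≈ 65.59 dB

65.6 dB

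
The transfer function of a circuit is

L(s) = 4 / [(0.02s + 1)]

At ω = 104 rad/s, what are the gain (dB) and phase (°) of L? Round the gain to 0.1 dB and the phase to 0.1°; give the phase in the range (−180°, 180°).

4.8 dB, -64.3°

At ω = 104 rad/s:
pole (1 + j104·0.02) = 1 + j2.08 → |·| ≈ 2.3079, ∠ ≈ 64.32°
|L| = 4 · 1 / (2.3079) ≈ 1.7332
Gain = 20 log₁₀(1.7332) ≈ 4.78 dB
∠L = (0°) − (64.32°) = -64.32°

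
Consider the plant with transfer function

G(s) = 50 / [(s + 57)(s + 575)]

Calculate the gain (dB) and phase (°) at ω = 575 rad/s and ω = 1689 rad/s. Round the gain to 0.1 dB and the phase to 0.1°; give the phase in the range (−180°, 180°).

At s = jω = j575:
pole (s+57): 57 + j575 → |·| = √(57²+575²) = √333874 ≈ 577.82, ∠ = arctan(575/57) ≈ 84.34°
pole (s+575): 575 + j575 → |·| = √(575²+575²) = √661250 ≈ 813.17, ∠ = arctan(575/575) ≈ 45.00°
|G| = 50 / 4.6987e+05 ≈ 0.00010641
Gain = 20 log₁₀(0.00010641) ≈ -79.46 dB
∠G = 0.00° − 129.34° = -129.34°

At s = jω = j1689:
pole (s+57): 57 + j1689 → |·| = √(57²+1689²) = √2855970 ≈ 1690, ∠ = arctan(1689/57) ≈ 88.07°
pole (s+575): 575 + j1689 → |·| = √(575²+1689²) = √3183346 ≈ 1784.2, ∠ = arctan(1689/575) ≈ 71.20°
|G| = 50 / 3.0153e+06 ≈ 1.6582e-05
Gain = 20 log₁₀(1.6582e-05) ≈ -95.61 dB
∠G = 0.00° − 159.27° = -159.27°

ω = 575: -79.5 dB, -129.3°; ω = 1689: -95.6 dB, -159.3°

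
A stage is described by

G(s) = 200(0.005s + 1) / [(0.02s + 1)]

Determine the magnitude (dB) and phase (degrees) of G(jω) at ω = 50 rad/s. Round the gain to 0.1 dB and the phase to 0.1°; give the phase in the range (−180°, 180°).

At ω = 50 rad/s:
zero (1 + j50·0.005) = 1 + j0.25 → |·| ≈ 1.0308, ∠ ≈ 14.04°
pole (1 + j50·0.02) = 1 + j1 → |·| ≈ 1.4142, ∠ ≈ 45.00°
|G| = 200 · 1.0308 / (1.4142) ≈ 145.78
Gain = 20 log₁₀(145.78) ≈ 43.27 dB
∠G = (14.04°) − (45.00°) = -30.96°

43.3 dB, -31.0°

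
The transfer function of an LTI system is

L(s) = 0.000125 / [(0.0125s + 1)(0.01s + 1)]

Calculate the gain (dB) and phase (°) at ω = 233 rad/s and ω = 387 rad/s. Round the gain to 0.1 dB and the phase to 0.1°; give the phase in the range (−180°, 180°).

ω = 233: -95.9 dB, -137.8°; ω = 387: -104.0 dB, -153.8°

At ω = 233 rad/s:
pole (1 + j233·0.0125) = 1 + j2.9125 → |·| ≈ 3.0794, ∠ ≈ 71.05°
pole (1 + j233·0.01) = 1 + j2.33 → |·| ≈ 2.5355, ∠ ≈ 66.77°
|L| = 0.000125 · 1 / (3.0794 · 2.5355) ≈ 1.601e-05
Gain = 20 log₁₀(1.601e-05) ≈ -95.91 dB
∠L = (0°) − (71.05° + 66.77°) = -137.82°

At ω = 387 rad/s:
pole (1 + j387·0.0125) = 1 + j4.8375 → |·| ≈ 4.9398, ∠ ≈ 78.32°
pole (1 + j387·0.01) = 1 + j3.87 → |·| ≈ 3.9971, ∠ ≈ 75.51°
|L| = 0.000125 · 1 / (4.9398 · 3.9971) ≈ 6.3308e-06
Gain = 20 log₁₀(6.3308e-06) ≈ -103.97 dB
∠L = (0°) − (78.32° + 75.51°) = -153.83°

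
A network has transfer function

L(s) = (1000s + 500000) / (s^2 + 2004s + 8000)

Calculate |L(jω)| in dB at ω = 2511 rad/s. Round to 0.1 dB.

Substitute s = j2511:
Numerator: 1000(j2511) + 500000 = 500000 + j2511000
Denominator: (j2511)^2 + 2004(j2511) + 8000 = -6297121 + j5032044
|N| = √(500000² + 2511000²) ≈ 2.5603e+06, ∠N ≈ 78.74°
|D| = √(6297121² + 5032044²) ≈ 8.0607e+06, ∠D ≈ 141.37°
|L| = 2.5603e+06 / 8.0607e+06 ≈ 0.31763
Gain = 20 log₁₀(0.31763) ≈ -9.96 dB

-10.0 dB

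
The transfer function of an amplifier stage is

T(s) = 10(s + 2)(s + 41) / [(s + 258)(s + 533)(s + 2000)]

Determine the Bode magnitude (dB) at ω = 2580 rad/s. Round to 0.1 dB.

-50.5 dB

At s = jω = j2580:
zero (s+2): 2 + j2580 → |·| = √(2²+2580²) = √6656404 ≈ 2580, ∠ = arctan(2580/2) ≈ 89.96°
zero (s+41): 41 + j2580 → |·| = √(41²+2580²) = √6658081 ≈ 2580.3, ∠ = arctan(2580/41) ≈ 89.09°
pole (s+258): 258 + j2580 → |·| = √(258²+2580²) = √6722964 ≈ 2592.9, ∠ = arctan(2580/258) ≈ 84.29°
pole (s+533): 533 + j2580 → |·| = √(533²+2580²) = √6940489 ≈ 2634.5, ∠ = arctan(2580/533) ≈ 78.33°
pole (s+2000): 2000 + j2580 → |·| = √(2000²+2580²) = √10656400 ≈ 3264.4, ∠ = arctan(2580/2000) ≈ 52.22°
|T| = 10 · 6.6572e+06 / 2.2299e+10 ≈ 0.0029854
Gain = 20 log₁₀(0.0029854) ≈ -50.50 dB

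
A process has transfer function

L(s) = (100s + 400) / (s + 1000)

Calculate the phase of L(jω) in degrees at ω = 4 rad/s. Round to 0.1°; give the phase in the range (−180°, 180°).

44.8°

Substitute s = j4:
Numerator: 100(j4) + 400 = 400 + j400
Denominator: (j4) + 1000 = 1000 + j4
|N| = √(400² + 400²) ≈ 565.69, ∠N ≈ 45.00°
|D| = √(1000² + 4²) ≈ 1000, ∠D ≈ 0.23°
∠L = 45.00° − 0.23° = 44.77°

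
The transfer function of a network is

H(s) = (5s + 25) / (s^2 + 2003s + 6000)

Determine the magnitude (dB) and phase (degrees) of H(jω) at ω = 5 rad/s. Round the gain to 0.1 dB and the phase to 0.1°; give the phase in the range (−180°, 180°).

Substitute s = j5:
Numerator: 5(j5) + 25 = 25 + j25
Denominator: (j5)^2 + 2003(j5) + 6000 = 5975 + j10015
|N| = √(25² + 25²) ≈ 35.355, ∠N ≈ 45.00°
|D| = √(5975² + 10015²) ≈ 11662, ∠D ≈ 59.18°
|H| = 35.355 / 11662 ≈ 0.0030316
Gain = 20 log₁₀(0.0030316) ≈ -50.37 dB
∠H = 45.00° − 59.18° = -14.18°

-50.4 dB, -14.2°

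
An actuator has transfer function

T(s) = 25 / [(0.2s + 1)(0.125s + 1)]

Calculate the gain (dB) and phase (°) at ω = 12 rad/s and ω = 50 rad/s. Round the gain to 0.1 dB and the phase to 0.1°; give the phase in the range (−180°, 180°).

ω = 12: 14.5 dB, -123.7°; ω = 50: -8.1 dB, -165.2°

At ω = 12 rad/s:
pole (1 + j12·0.2) = 1 + j2.4 → |·| ≈ 2.6, ∠ ≈ 67.38°
pole (1 + j12·0.125) = 1 + j1.5 → |·| ≈ 1.8028, ∠ ≈ 56.31°
|T| = 25 · 1 / (2.6 · 1.8028) ≈ 5.3336
Gain = 20 log₁₀(5.3336) ≈ 14.54 dB
∠T = (0°) − (67.38° + 56.31°) = -123.69°

At ω = 50 rad/s:
pole (1 + j50·0.2) = 1 + j10 → |·| ≈ 10.05, ∠ ≈ 84.29°
pole (1 + j50·0.125) = 1 + j6.25 → |·| ≈ 6.3295, ∠ ≈ 80.91°
|T| = 25 · 1 / (10.05 · 6.3295) ≈ 0.39301
Gain = 20 log₁₀(0.39301) ≈ -8.11 dB
∠T = (0°) − (84.29° + 80.91°) = -165.20°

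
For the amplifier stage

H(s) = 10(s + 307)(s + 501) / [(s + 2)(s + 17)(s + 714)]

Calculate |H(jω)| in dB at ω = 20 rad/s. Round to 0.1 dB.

12.2 dB

At s = jω = j20:
zero (s+307): 307 + j20 → |·| = √(307²+20²) = √94649 ≈ 307.65, ∠ = arctan(20/307) ≈ 3.73°
zero (s+501): 501 + j20 → |·| = √(501²+20²) = √251401 ≈ 501.4, ∠ = arctan(20/501) ≈ 2.29°
pole (s+2): 2 + j20 → |·| = √(2²+20²) = √404 ≈ 20.1, ∠ = arctan(20/2) ≈ 84.29°
pole (s+17): 17 + j20 → |·| = √(17²+20²) = √689 ≈ 26.249, ∠ = arctan(20/17) ≈ 49.64°
pole (s+714): 714 + j20 → |·| = √(714²+20²) = √510196 ≈ 714.28, ∠ = arctan(20/714) ≈ 1.60°
|H| = 10 · 1.5426e+05 / 3.7686e+05 ≈ 4.0933
Gain = 20 log₁₀(4.0933) ≈ 12.24 dB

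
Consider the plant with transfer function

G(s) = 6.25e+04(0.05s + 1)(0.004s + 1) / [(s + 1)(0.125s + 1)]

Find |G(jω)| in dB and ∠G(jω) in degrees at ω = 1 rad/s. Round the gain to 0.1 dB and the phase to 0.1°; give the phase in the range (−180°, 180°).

At ω = 1 rad/s:
zero (1 + j1·0.05) = 1 + j0.05 → |·| ≈ 1.0012, ∠ ≈ 2.86°
zero (1 + j1·0.004) = 1 + j0.004 → |·| ≈ 1, ∠ ≈ 0.23°
pole (1 + j1·1) = 1 + j1 → |·| ≈ 1.4142, ∠ ≈ 45.00°
pole (1 + j1·0.125) = 1 + j0.125 → |·| ≈ 1.0078, ∠ ≈ 7.13°
|G| = 6.25e+04 · 1.0012 · 1 / (1.4142 · 1.0078) ≈ 43905
Gain = 20 log₁₀(43905) ≈ 92.85 dB
∠G = (2.86° + 0.23°) − (45.00° + 7.13°) = -49.04°

92.9 dB, -49.0°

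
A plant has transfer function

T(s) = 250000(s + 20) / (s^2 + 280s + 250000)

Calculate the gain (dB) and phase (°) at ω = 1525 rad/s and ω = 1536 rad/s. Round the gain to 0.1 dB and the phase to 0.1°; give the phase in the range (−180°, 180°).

ω = 1525: 45.1 dB, -79.1°; ω = 1536: 45.0 dB, -79.2°

At s = jω = j1525:
zero (s+20): 20 + j1525 → |·| = √(20²+1525²) = √2326025 ≈ 1525.1, ∠ = arctan(1525/20) ≈ 89.25°
quadratic: (j1525)² + 280·j1525 + 250000 = -2075625 + j427000 → |·| ≈ 2.1191e+06, ∠ ≈ 168.38°
|T| = 250000 · 1525.1 / 2.1191e+06 ≈ 179.92
Gain = 20 log₁₀(179.92) ≈ 45.10 dB
∠T = 89.25° − 168.38° = -79.13°

At s = jω = j1536:
zero (s+20): 20 + j1536 → |·| = √(20²+1536²) = √2359696 ≈ 1536.1, ∠ = arctan(1536/20) ≈ 89.25°
quadratic: (j1536)² + 280·j1536 + 250000 = -2109296 + j430080 → |·| ≈ 2.1527e+06, ∠ ≈ 168.48°
|T| = 250000 · 1536.1 / 2.1527e+06 ≈ 178.39
Gain = 20 log₁₀(178.39) ≈ 45.03 dB
∠T = 89.25° − 168.48° = -79.23°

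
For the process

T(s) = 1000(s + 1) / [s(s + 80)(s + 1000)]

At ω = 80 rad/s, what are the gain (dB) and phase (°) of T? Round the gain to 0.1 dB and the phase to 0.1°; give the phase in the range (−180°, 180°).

At s = jω = j80:
zero (s+1): 1 + j80 → |·| = √(1²+80²) = √6401 ≈ 80.006, ∠ = arctan(80/1) ≈ 89.28°
pole (s+80): 80 + j80 → |·| = √(80²+80²) = √12800 ≈ 113.14, ∠ = arctan(80/80) ≈ 45.00°
pole (s+1000): 1000 + j80 → |·| = √(1000²+80²) = √1006400 ≈ 1003.2, ∠ = arctan(80/1000) ≈ 4.57°
pole at origin: |s| = 80, ∠ = 90.00° (in denominator)
|T| = 1000 · 80.006 / 9.0802e+06 ≈ 0.008811
Gain = 20 log₁₀(0.008811) ≈ -41.10 dB
∠T = 89.28° − 139.57° = -50.29°

-41.1 dB, -50.3°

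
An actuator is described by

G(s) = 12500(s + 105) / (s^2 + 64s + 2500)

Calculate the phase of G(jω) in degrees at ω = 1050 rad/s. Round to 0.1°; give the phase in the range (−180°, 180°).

-92.2°

At s = jω = j1050:
zero (s+105): 105 + j1050 → |·| = √(105²+1050²) = √1113525 ≈ 1055.2, ∠ = arctan(1050/105) ≈ 84.29°
quadratic: (j1050)² + 64·j1050 + 2500 = -1100000 + j67200 → |·| ≈ 1.1021e+06, ∠ ≈ 176.50°
∠G = 84.29° − 176.50° = -92.21°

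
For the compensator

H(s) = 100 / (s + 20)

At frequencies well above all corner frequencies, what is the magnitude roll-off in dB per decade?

-20 dB/decade

Each pole contributes −20 dB/decade at high frequency; each zero contributes +20 dB/decade.
Net: 0 zero(s) − 1 pole(s) → -20 dB/decade.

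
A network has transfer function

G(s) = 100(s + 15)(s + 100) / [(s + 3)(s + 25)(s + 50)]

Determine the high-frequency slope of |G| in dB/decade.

Each pole contributes −20 dB/decade at high frequency; each zero contributes +20 dB/decade.
Net: 2 zero(s) − 3 pole(s) → -20 dB/decade.

-20 dB/decade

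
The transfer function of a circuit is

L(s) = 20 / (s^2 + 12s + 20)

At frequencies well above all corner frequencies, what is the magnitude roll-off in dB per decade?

Each pole contributes −20 dB/decade at high frequency; each zero contributes +20 dB/decade.
Net: 0 zero(s) − 2 pole(s) → -40 dB/decade.

-40 dB/decade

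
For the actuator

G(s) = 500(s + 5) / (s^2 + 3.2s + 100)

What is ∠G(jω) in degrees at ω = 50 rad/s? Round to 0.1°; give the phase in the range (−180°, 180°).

-91.9°

At s = jω = j50:
zero (s+5): 5 + j50 → |·| = √(5²+50²) = √2525 ≈ 50.249, ∠ = arctan(50/5) ≈ 84.29°
quadratic: (j50)² + 3.2·j50 + 100 = -2400 + j160 → |·| ≈ 2405.3, ∠ ≈ 176.19°
∠G = 84.29° − 176.19° = -91.90°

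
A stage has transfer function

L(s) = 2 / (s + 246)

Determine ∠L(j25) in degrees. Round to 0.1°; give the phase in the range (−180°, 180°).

Substitute s = j25:
Numerator: 2 = 2 + j0
Denominator: (j25) + 246 = 246 + j25
|N| = √(2² + 0²) ≈ 2, ∠N ≈ 0.00°
|D| = √(246² + 25²) ≈ 247.27, ∠D ≈ 5.80°
∠L = 0.00° − 5.80° = -5.80°

-5.8°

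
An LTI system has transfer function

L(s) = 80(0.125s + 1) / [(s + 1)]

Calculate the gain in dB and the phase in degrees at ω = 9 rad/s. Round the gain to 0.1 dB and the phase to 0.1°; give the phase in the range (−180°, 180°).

22.5 dB, -35.3°

At ω = 9 rad/s:
zero (1 + j9·0.125) = 1 + j1.125 → |·| ≈ 1.5052, ∠ ≈ 48.37°
pole (1 + j9·1) = 1 + j9 → |·| ≈ 9.0554, ∠ ≈ 83.66°
|L| = 80 · 1.5052 / (9.0554) ≈ 13.298
Gain = 20 log₁₀(13.298) ≈ 22.48 dB
∠L = (48.37°) − (83.66°) = -35.29°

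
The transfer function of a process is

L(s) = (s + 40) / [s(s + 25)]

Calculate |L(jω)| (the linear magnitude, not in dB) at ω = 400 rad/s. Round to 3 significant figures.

At s = jω = j400:
zero (s+40): 40 + j400 → |·| = √(40²+400²) = √161600 ≈ 402, ∠ = arctan(400/40) ≈ 84.29°
pole (s+25): 25 + j400 → |·| = √(25²+400²) = √160625 ≈ 400.78, ∠ = arctan(400/25) ≈ 86.42°
pole at origin: |s| = 400, ∠ = 90.00° (in denominator)
|L| = 1 · 402 / 1.6031e+05 ≈ 0.0025076

0.00251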